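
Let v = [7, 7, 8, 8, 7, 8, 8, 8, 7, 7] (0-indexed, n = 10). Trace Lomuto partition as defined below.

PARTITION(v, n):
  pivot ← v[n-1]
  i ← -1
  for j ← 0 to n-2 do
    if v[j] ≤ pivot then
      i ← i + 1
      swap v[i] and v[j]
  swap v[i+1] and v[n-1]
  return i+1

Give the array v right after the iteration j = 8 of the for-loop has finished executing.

[7, 7, 7, 7, 8, 8, 8, 8, 8, 7]

pivot=7, i=-1
j=0: 7≤7, i=0, swap(0,0) ⇒ [7, 7, 8, 8, 7, 8, 8, 8, 7, 7]
j=1: 7≤7, i=1, swap(1,1) ⇒ [7, 7, 8, 8, 7, 8, 8, 8, 7, 7]
j=2: 8>7, skip
j=3: 8>7, skip
j=4: 7≤7, i=2, swap(2,4) ⇒ [7, 7, 7, 8, 8, 8, 8, 8, 7, 7]
j=5: 8>7, skip
j=6: 8>7, skip
j=7: 8>7, skip
j=8: 7≤7, i=3, swap(3,8) ⇒ [7, 7, 7, 7, 8, 8, 8, 8, 8, 7]
(after j=8) v = [7, 7, 7, 7, 8, 8, 8, 8, 8, 7]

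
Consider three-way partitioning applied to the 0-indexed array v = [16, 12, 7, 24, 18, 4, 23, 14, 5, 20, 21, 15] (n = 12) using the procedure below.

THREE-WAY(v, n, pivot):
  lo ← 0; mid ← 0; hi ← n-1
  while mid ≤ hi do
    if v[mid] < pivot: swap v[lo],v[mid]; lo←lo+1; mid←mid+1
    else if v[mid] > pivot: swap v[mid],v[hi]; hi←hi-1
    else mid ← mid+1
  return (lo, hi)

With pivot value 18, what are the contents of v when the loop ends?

lo=0 mid=0 hi=11
16<18: swap(0,0), lo=1 mid=1 ⇒ [16, 12, 7, 24, 18, 4, 23, 14, 5, 20, 21, 15]
12<18: swap(1,1), lo=2 mid=2 ⇒ [16, 12, 7, 24, 18, 4, 23, 14, 5, 20, 21, 15]
7<18: swap(2,2), lo=3 mid=3 ⇒ [16, 12, 7, 24, 18, 4, 23, 14, 5, 20, 21, 15]
24>18: swap(3,11), hi=10 ⇒ [16, 12, 7, 15, 18, 4, 23, 14, 5, 20, 21, 24]
15<18: swap(3,3), lo=4 mid=4 ⇒ [16, 12, 7, 15, 18, 4, 23, 14, 5, 20, 21, 24]
18=18: mid=5
4<18: swap(4,5), lo=5 mid=6 ⇒ [16, 12, 7, 15, 4, 18, 23, 14, 5, 20, 21, 24]
23>18: swap(6,10), hi=9 ⇒ [16, 12, 7, 15, 4, 18, 21, 14, 5, 20, 23, 24]
21>18: swap(6,9), hi=8 ⇒ [16, 12, 7, 15, 4, 18, 20, 14, 5, 21, 23, 24]
20>18: swap(6,8), hi=7 ⇒ [16, 12, 7, 15, 4, 18, 5, 14, 20, 21, 23, 24]
5<18: swap(5,6), lo=6 mid=7 ⇒ [16, 12, 7, 15, 4, 5, 18, 14, 20, 21, 23, 24]
14<18: swap(6,7), lo=7 mid=8 ⇒ [16, 12, 7, 15, 4, 5, 14, 18, 20, 21, 23, 24]
done. lo=7 hi=7; v=[16, 12, 7, 15, 4, 5, 14, 18, 20, 21, 23, 24]

[16, 12, 7, 15, 4, 5, 14, 18, 20, 21, 23, 24]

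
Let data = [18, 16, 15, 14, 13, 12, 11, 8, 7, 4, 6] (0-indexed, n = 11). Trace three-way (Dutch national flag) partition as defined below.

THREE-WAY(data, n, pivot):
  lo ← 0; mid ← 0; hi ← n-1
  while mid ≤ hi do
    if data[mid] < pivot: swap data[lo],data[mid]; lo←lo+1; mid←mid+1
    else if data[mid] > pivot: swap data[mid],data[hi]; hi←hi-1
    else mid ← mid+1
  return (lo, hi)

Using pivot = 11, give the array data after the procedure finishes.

pivot = 11; lo=0, mid=0, hi=10
data[mid]=18>11: swap data[0],data[10]; hi=9 → [6, 16, 15, 14, 13, 12, 11, 8, 7, 4, 18]
data[mid]=6<11: swap data[0],data[0]; lo=1,mid=1 → [6, 16, 15, 14, 13, 12, 11, 8, 7, 4, 18]
data[mid]=16>11: swap data[1],data[9]; hi=8 → [6, 4, 15, 14, 13, 12, 11, 8, 7, 16, 18]
data[mid]=4<11: swap data[1],data[1]; lo=2,mid=2 → [6, 4, 15, 14, 13, 12, 11, 8, 7, 16, 18]
data[mid]=15>11: swap data[2],data[8]; hi=7 → [6, 4, 7, 14, 13, 12, 11, 8, 15, 16, 18]
data[mid]=7<11: swap data[2],data[2]; lo=3,mid=3 → [6, 4, 7, 14, 13, 12, 11, 8, 15, 16, 18]
data[mid]=14>11: swap data[3],data[7]; hi=6 → [6, 4, 7, 8, 13, 12, 11, 14, 15, 16, 18]
data[mid]=8<11: swap data[3],data[3]; lo=4,mid=4 → [6, 4, 7, 8, 13, 12, 11, 14, 15, 16, 18]
data[mid]=13>11: swap data[4],data[6]; hi=5 → [6, 4, 7, 8, 11, 12, 13, 14, 15, 16, 18]
data[mid]=11=11: mid=5
data[mid]=12>11: swap data[5],data[5]; hi=4 → [6, 4, 7, 8, 11, 12, 13, 14, 15, 16, 18]
end: lo=4, hi=4; data = [6, 4, 7, 8, 11, 12, 13, 14, 15, 16, 18]

[6, 4, 7, 8, 11, 12, 13, 14, 15, 16, 18]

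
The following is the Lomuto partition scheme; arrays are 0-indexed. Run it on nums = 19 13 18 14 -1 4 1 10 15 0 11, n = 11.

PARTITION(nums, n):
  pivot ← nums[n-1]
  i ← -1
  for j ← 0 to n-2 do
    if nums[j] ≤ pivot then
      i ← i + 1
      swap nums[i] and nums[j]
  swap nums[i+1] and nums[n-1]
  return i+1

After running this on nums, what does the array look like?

-1 4 1 10 0 11 18 14 15 19 13

pivot = nums[10] = 11; i = -1
j=0: nums[0]=19 > 11 → no swap
j=1: nums[1]=13 > 11 → no swap
j=2: nums[2]=18 > 11 → no swap
j=3: nums[3]=14 > 11 → no swap
j=4: nums[4]=-1 ≤ 11 → i=0, swap nums[0],nums[4] → -1 13 18 14 19 4 1 10 15 0 11
j=5: nums[5]=4 ≤ 11 → i=1, swap nums[1],nums[5] → -1 4 18 14 19 13 1 10 15 0 11
j=6: nums[6]=1 ≤ 11 → i=2, swap nums[2],nums[6] → -1 4 1 14 19 13 18 10 15 0 11
j=7: nums[7]=10 ≤ 11 → i=3, swap nums[3],nums[7] → -1 4 1 10 19 13 18 14 15 0 11
j=8: nums[8]=15 > 11 → no swap
j=9: nums[9]=0 ≤ 11 → i=4, swap nums[4],nums[9] → -1 4 1 10 0 13 18 14 15 19 11
final swap nums[5],nums[10] → -1 4 1 10 0 11 18 14 15 19 13; return 5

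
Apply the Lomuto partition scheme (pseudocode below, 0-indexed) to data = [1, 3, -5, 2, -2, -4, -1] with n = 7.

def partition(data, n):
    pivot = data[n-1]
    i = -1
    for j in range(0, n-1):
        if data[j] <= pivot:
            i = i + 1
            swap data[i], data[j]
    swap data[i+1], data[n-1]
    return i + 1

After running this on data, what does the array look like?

[-5, -2, -4, -1, 3, 1, 2]

pivot = data[6] = -1; i = -1
j=0: data[0]=1 > -1 → no swap
j=1: data[1]=3 > -1 → no swap
j=2: data[2]=-5 ≤ -1 → i=0, swap data[0],data[2] → [-5, 3, 1, 2, -2, -4, -1]
j=3: data[3]=2 > -1 → no swap
j=4: data[4]=-2 ≤ -1 → i=1, swap data[1],data[4] → [-5, -2, 1, 2, 3, -4, -1]
j=5: data[5]=-4 ≤ -1 → i=2, swap data[2],data[5] → [-5, -2, -4, 2, 3, 1, -1]
final swap data[3],data[6] → [-5, -2, -4, -1, 3, 1, 2]; return 3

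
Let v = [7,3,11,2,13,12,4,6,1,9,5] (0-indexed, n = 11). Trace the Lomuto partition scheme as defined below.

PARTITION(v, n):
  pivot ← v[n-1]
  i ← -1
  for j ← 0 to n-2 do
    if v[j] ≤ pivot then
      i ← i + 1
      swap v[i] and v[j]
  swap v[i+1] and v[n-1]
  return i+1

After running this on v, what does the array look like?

[3,2,4,1,5,12,11,6,7,9,13]

pivot = v[10] = 5; i = -1
j=0: v[0]=7 > 5 → no swap
j=1: v[1]=3 ≤ 5 → i=0, swap v[0],v[1] → [3,7,11,2,13,12,4,6,1,9,5]
j=2: v[2]=11 > 5 → no swap
j=3: v[3]=2 ≤ 5 → i=1, swap v[1],v[3] → [3,2,11,7,13,12,4,6,1,9,5]
j=4: v[4]=13 > 5 → no swap
j=5: v[5]=12 > 5 → no swap
j=6: v[6]=4 ≤ 5 → i=2, swap v[2],v[6] → [3,2,4,7,13,12,11,6,1,9,5]
j=7: v[7]=6 > 5 → no swap
j=8: v[8]=1 ≤ 5 → i=3, swap v[3],v[8] → [3,2,4,1,13,12,11,6,7,9,5]
j=9: v[9]=9 > 5 → no swap
final swap v[4],v[10] → [3,2,4,1,5,12,11,6,7,9,13]; return 4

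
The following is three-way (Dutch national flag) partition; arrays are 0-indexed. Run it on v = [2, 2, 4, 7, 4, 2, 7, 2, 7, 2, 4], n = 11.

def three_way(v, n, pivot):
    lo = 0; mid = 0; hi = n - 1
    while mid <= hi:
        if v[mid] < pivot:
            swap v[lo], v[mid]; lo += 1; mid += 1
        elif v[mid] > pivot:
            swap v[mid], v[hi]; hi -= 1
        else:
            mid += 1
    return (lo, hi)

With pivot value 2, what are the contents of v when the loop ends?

lo=0 mid=0 hi=10
2=2: mid=1
2=2: mid=2
4>2: swap(2,10), hi=9 ⇒ [2, 2, 4, 7, 4, 2, 7, 2, 7, 2, 4]
4>2: swap(2,9), hi=8 ⇒ [2, 2, 2, 7, 4, 2, 7, 2, 7, 4, 4]
2=2: mid=3
7>2: swap(3,8), hi=7 ⇒ [2, 2, 2, 7, 4, 2, 7, 2, 7, 4, 4]
7>2: swap(3,7), hi=6 ⇒ [2, 2, 2, 2, 4, 2, 7, 7, 7, 4, 4]
2=2: mid=4
4>2: swap(4,6), hi=5 ⇒ [2, 2, 2, 2, 7, 2, 4, 7, 7, 4, 4]
7>2: swap(4,5), hi=4 ⇒ [2, 2, 2, 2, 2, 7, 4, 7, 7, 4, 4]
2=2: mid=5
done. lo=0 hi=4; v=[2, 2, 2, 2, 2, 7, 4, 7, 7, 4, 4]

[2, 2, 2, 2, 2, 7, 4, 7, 7, 4, 4]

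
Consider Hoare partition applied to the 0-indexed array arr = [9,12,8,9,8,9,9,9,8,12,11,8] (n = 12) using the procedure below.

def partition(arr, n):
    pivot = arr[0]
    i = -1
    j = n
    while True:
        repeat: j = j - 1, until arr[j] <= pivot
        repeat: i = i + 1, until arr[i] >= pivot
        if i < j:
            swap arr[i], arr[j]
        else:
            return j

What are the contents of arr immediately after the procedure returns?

[8,8,8,9,8,9,9,9,12,12,11,9]

pivot = arr[0] = 9; i = -1, j = 12
j→11 (arr[11]=8≤9), i→0 (arr[0]=9≥9); i<j, swap → [8,12,8,9,8,9,9,9,8,12,11,9]
j→8 (arr[8]=8≤9), i→1 (arr[1]=12≥9); i<j, swap → [8,8,8,9,8,9,9,9,12,12,11,9]
j→7 (arr[7]=9≤9), i→3 (arr[3]=9≥9); i<j, swap → [8,8,8,9,8,9,9,9,12,12,11,9]
j→6 (arr[6]=9≤9), i→5 (arr[5]=9≥9); i<j, swap → [8,8,8,9,8,9,9,9,12,12,11,9]
j→5, i→6; i≥j, return j=5. arr = [8,8,8,9,8,9,9,9,12,12,11,9]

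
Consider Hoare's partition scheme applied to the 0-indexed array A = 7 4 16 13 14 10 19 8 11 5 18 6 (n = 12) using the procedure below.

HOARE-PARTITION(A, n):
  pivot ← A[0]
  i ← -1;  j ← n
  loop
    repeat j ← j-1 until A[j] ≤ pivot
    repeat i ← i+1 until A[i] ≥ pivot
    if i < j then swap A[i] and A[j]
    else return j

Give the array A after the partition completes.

pivot=7
j stops at 11 (6), i stops at 0 (7); swap ⇒ 6 4 16 13 14 10 19 8 11 5 18 7
j stops at 9 (5), i stops at 2 (16); swap ⇒ 6 4 5 13 14 10 19 8 11 16 18 7
j stops at 2, i stops at 3; i≥j ⇒ return 2. A=6 4 5 13 14 10 19 8 11 16 18 7

6 4 5 13 14 10 19 8 11 16 18 7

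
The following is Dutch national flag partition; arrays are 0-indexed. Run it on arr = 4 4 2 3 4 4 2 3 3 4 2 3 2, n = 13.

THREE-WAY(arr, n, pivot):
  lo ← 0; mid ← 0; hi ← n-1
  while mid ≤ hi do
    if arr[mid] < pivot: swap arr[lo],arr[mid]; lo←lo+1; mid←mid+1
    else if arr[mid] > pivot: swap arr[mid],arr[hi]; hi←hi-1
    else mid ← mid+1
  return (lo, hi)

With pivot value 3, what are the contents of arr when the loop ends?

2 2 2 2 3 3 3 3 4 4 4 4 4

pivot = 3; lo=0, mid=0, hi=12
arr[mid]=4>3: swap arr[0],arr[12]; hi=11 → 2 4 2 3 4 4 2 3 3 4 2 3 4
arr[mid]=2<3: swap arr[0],arr[0]; lo=1,mid=1 → 2 4 2 3 4 4 2 3 3 4 2 3 4
arr[mid]=4>3: swap arr[1],arr[11]; hi=10 → 2 3 2 3 4 4 2 3 3 4 2 4 4
arr[mid]=3=3: mid=2
arr[mid]=2<3: swap arr[1],arr[2]; lo=2,mid=3 → 2 2 3 3 4 4 2 3 3 4 2 4 4
arr[mid]=3=3: mid=4
arr[mid]=4>3: swap arr[4],arr[10]; hi=9 → 2 2 3 3 2 4 2 3 3 4 4 4 4
arr[mid]=2<3: swap arr[2],arr[4]; lo=3,mid=5 → 2 2 2 3 3 4 2 3 3 4 4 4 4
arr[mid]=4>3: swap arr[5],arr[9]; hi=8 → 2 2 2 3 3 4 2 3 3 4 4 4 4
arr[mid]=4>3: swap arr[5],arr[8]; hi=7 → 2 2 2 3 3 3 2 3 4 4 4 4 4
arr[mid]=3=3: mid=6
arr[mid]=2<3: swap arr[3],arr[6]; lo=4,mid=7 → 2 2 2 2 3 3 3 3 4 4 4 4 4
arr[mid]=3=3: mid=8
end: lo=4, hi=7; arr = 2 2 2 2 3 3 3 3 4 4 4 4 4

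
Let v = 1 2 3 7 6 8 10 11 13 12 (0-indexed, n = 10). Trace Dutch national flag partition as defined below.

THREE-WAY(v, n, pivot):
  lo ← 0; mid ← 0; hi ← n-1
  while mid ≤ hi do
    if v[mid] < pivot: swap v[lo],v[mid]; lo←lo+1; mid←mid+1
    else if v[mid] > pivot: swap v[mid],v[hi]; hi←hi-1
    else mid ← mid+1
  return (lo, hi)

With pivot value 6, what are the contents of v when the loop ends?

lo=0 mid=0 hi=9
1<6: swap(0,0), lo=1 mid=1 ⇒ 1 2 3 7 6 8 10 11 13 12
2<6: swap(1,1), lo=2 mid=2 ⇒ 1 2 3 7 6 8 10 11 13 12
3<6: swap(2,2), lo=3 mid=3 ⇒ 1 2 3 7 6 8 10 11 13 12
7>6: swap(3,9), hi=8 ⇒ 1 2 3 12 6 8 10 11 13 7
12>6: swap(3,8), hi=7 ⇒ 1 2 3 13 6 8 10 11 12 7
13>6: swap(3,7), hi=6 ⇒ 1 2 3 11 6 8 10 13 12 7
11>6: swap(3,6), hi=5 ⇒ 1 2 3 10 6 8 11 13 12 7
10>6: swap(3,5), hi=4 ⇒ 1 2 3 8 6 10 11 13 12 7
8>6: swap(3,4), hi=3 ⇒ 1 2 3 6 8 10 11 13 12 7
6=6: mid=4
done. lo=3 hi=3; v=1 2 3 6 8 10 11 13 12 7

1 2 3 6 8 10 11 13 12 7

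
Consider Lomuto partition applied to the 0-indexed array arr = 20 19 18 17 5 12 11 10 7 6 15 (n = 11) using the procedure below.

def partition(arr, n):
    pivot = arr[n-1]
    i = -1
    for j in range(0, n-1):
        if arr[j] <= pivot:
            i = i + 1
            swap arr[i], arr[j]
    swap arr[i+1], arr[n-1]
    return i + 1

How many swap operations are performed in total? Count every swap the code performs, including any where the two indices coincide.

7

pivot=15, i=-1
j=0: 20>15, skip
j=1: 19>15, skip
j=2: 18>15, skip
j=3: 17>15, skip
j=4: 5≤15, i=0, swap(0,4) ⇒ 5 19 18 17 20 12 11 10 7 6 15
j=5: 12≤15, i=1, swap(1,5) ⇒ 5 12 18 17 20 19 11 10 7 6 15
j=6: 11≤15, i=2, swap(2,6) ⇒ 5 12 11 17 20 19 18 10 7 6 15
j=7: 10≤15, i=3, swap(3,7) ⇒ 5 12 11 10 20 19 18 17 7 6 15
j=8: 7≤15, i=4, swap(4,8) ⇒ 5 12 11 10 7 19 18 17 20 6 15
j=9: 6≤15, i=5, swap(5,9) ⇒ 5 12 11 10 7 6 18 17 20 19 15
swap(6,10) ⇒ 5 12 11 10 7 6 15 17 20 19 18; return 6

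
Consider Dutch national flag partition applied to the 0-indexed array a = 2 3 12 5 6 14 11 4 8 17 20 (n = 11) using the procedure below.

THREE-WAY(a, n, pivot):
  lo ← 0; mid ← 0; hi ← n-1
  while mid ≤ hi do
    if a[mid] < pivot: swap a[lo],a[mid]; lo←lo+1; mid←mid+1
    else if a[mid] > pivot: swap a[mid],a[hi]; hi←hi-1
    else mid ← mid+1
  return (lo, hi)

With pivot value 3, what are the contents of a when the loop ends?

pivot = 3; lo=0, mid=0, hi=10
a[mid]=2<3: swap a[0],a[0]; lo=1,mid=1 → 2 3 12 5 6 14 11 4 8 17 20
a[mid]=3=3: mid=2
a[mid]=12>3: swap a[2],a[10]; hi=9 → 2 3 20 5 6 14 11 4 8 17 12
a[mid]=20>3: swap a[2],a[9]; hi=8 → 2 3 17 5 6 14 11 4 8 20 12
a[mid]=17>3: swap a[2],a[8]; hi=7 → 2 3 8 5 6 14 11 4 17 20 12
a[mid]=8>3: swap a[2],a[7]; hi=6 → 2 3 4 5 6 14 11 8 17 20 12
a[mid]=4>3: swap a[2],a[6]; hi=5 → 2 3 11 5 6 14 4 8 17 20 12
a[mid]=11>3: swap a[2],a[5]; hi=4 → 2 3 14 5 6 11 4 8 17 20 12
a[mid]=14>3: swap a[2],a[4]; hi=3 → 2 3 6 5 14 11 4 8 17 20 12
a[mid]=6>3: swap a[2],a[3]; hi=2 → 2 3 5 6 14 11 4 8 17 20 12
a[mid]=5>3: swap a[2],a[2]; hi=1 → 2 3 5 6 14 11 4 8 17 20 12
end: lo=1, hi=1; a = 2 3 5 6 14 11 4 8 17 20 12

2 3 5 6 14 11 4 8 17 20 12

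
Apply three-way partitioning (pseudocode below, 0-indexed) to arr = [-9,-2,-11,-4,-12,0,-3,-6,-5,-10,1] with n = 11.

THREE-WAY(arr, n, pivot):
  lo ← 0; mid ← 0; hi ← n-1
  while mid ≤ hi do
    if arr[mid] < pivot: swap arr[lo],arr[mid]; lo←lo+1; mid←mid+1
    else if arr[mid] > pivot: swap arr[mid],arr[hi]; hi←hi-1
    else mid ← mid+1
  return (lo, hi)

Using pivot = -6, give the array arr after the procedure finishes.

[-9,-10,-11,-12,-6,-3,0,-5,-4,1,-2]

lo=0 mid=0 hi=10
-9<-6: swap(0,0), lo=1 mid=1 ⇒ [-9,-2,-11,-4,-12,0,-3,-6,-5,-10,1]
-2>-6: swap(1,10), hi=9 ⇒ [-9,1,-11,-4,-12,0,-3,-6,-5,-10,-2]
1>-6: swap(1,9), hi=8 ⇒ [-9,-10,-11,-4,-12,0,-3,-6,-5,1,-2]
-10<-6: swap(1,1), lo=2 mid=2 ⇒ [-9,-10,-11,-4,-12,0,-3,-6,-5,1,-2]
-11<-6: swap(2,2), lo=3 mid=3 ⇒ [-9,-10,-11,-4,-12,0,-3,-6,-5,1,-2]
-4>-6: swap(3,8), hi=7 ⇒ [-9,-10,-11,-5,-12,0,-3,-6,-4,1,-2]
-5>-6: swap(3,7), hi=6 ⇒ [-9,-10,-11,-6,-12,0,-3,-5,-4,1,-2]
-6=-6: mid=4
-12<-6: swap(3,4), lo=4 mid=5 ⇒ [-9,-10,-11,-12,-6,0,-3,-5,-4,1,-2]
0>-6: swap(5,6), hi=5 ⇒ [-9,-10,-11,-12,-6,-3,0,-5,-4,1,-2]
-3>-6: swap(5,5), hi=4 ⇒ [-9,-10,-11,-12,-6,-3,0,-5,-4,1,-2]
done. lo=4 hi=4; arr=[-9,-10,-11,-12,-6,-3,0,-5,-4,1,-2]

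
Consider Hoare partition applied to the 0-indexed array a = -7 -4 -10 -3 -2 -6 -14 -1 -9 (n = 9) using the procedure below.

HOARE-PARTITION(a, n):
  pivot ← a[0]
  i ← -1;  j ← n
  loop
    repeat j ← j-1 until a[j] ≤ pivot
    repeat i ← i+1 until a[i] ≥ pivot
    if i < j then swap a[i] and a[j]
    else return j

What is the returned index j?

pivot=-7
j stops at 8 (-9), i stops at 0 (-7); swap ⇒ -9 -4 -10 -3 -2 -6 -14 -1 -7
j stops at 6 (-14), i stops at 1 (-4); swap ⇒ -9 -14 -10 -3 -2 -6 -4 -1 -7
j stops at 2, i stops at 3; i≥j ⇒ return 2. a=-9 -14 -10 -3 -2 -6 -4 -1 -7

2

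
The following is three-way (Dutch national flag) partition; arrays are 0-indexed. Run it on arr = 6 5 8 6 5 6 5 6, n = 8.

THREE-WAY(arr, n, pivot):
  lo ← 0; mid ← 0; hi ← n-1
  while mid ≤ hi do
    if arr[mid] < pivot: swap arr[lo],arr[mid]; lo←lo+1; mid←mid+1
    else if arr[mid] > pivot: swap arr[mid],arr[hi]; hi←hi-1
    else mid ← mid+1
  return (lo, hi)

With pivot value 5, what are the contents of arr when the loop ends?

5 5 5 6 6 8 6 6

pivot = 5; lo=0, mid=0, hi=7
arr[mid]=6>5: swap arr[0],arr[7]; hi=6 → 6 5 8 6 5 6 5 6
arr[mid]=6>5: swap arr[0],arr[6]; hi=5 → 5 5 8 6 5 6 6 6
arr[mid]=5=5: mid=1
arr[mid]=5=5: mid=2
arr[mid]=8>5: swap arr[2],arr[5]; hi=4 → 5 5 6 6 5 8 6 6
arr[mid]=6>5: swap arr[2],arr[4]; hi=3 → 5 5 5 6 6 8 6 6
arr[mid]=5=5: mid=3
arr[mid]=6>5: swap arr[3],arr[3]; hi=2 → 5 5 5 6 6 8 6 6
end: lo=0, hi=2; arr = 5 5 5 6 6 8 6 6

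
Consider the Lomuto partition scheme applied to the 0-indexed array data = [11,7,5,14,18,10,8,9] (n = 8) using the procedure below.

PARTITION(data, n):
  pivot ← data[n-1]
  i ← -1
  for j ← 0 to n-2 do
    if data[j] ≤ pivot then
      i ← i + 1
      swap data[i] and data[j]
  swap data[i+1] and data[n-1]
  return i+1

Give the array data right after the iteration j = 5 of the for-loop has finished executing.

pivot=9, i=-1
j=0: 11>9, skip
j=1: 7≤9, i=0, swap(0,1) ⇒ [7,11,5,14,18,10,8,9]
j=2: 5≤9, i=1, swap(1,2) ⇒ [7,5,11,14,18,10,8,9]
j=3: 14>9, skip
j=4: 18>9, skip
j=5: 10>9, skip
(after j=5) data = [7,5,11,14,18,10,8,9]

[7,5,11,14,18,10,8,9]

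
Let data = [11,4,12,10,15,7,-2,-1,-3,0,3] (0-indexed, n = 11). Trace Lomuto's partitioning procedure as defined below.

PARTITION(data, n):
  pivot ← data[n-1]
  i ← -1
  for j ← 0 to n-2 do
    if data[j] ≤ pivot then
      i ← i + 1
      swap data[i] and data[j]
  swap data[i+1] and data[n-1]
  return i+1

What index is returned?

pivot = data[10] = 3; i = -1
j=0: data[0]=11 > 3 → no swap
j=1: data[1]=4 > 3 → no swap
j=2: data[2]=12 > 3 → no swap
j=3: data[3]=10 > 3 → no swap
j=4: data[4]=15 > 3 → no swap
j=5: data[5]=7 > 3 → no swap
j=6: data[6]=-2 ≤ 3 → i=0, swap data[0],data[6] → [-2,4,12,10,15,7,11,-1,-3,0,3]
j=7: data[7]=-1 ≤ 3 → i=1, swap data[1],data[7] → [-2,-1,12,10,15,7,11,4,-3,0,3]
j=8: data[8]=-3 ≤ 3 → i=2, swap data[2],data[8] → [-2,-1,-3,10,15,7,11,4,12,0,3]
j=9: data[9]=0 ≤ 3 → i=3, swap data[3],data[9] → [-2,-1,-3,0,15,7,11,4,12,10,3]
final swap data[4],data[10] → [-2,-1,-3,0,3,7,11,4,12,10,15]; return 4

4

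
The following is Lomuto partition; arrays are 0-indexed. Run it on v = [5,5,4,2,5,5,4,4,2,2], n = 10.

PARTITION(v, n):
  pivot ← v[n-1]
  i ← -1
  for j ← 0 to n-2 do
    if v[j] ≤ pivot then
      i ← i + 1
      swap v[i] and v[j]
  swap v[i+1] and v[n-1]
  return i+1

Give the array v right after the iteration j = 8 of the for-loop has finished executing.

[2,2,4,5,5,5,4,4,5,2]

pivot=2, i=-1
j=0: 5>2, skip
j=1: 5>2, skip
j=2: 4>2, skip
j=3: 2≤2, i=0, swap(0,3) ⇒ [2,5,4,5,5,5,4,4,2,2]
j=4: 5>2, skip
j=5: 5>2, skip
j=6: 4>2, skip
j=7: 4>2, skip
j=8: 2≤2, i=1, swap(1,8) ⇒ [2,2,4,5,5,5,4,4,5,2]
(after j=8) v = [2,2,4,5,5,5,4,4,5,2]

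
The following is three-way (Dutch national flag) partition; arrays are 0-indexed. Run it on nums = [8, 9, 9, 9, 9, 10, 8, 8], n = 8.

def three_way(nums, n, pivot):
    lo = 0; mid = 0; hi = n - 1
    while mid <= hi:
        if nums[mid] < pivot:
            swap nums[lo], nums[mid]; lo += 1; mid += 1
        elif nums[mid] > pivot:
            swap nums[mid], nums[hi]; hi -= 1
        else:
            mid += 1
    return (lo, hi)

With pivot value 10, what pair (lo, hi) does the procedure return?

(7, 7)

lo=0 mid=0 hi=7
8<10: swap(0,0), lo=1 mid=1 ⇒ [8, 9, 9, 9, 9, 10, 8, 8]
9<10: swap(1,1), lo=2 mid=2 ⇒ [8, 9, 9, 9, 9, 10, 8, 8]
9<10: swap(2,2), lo=3 mid=3 ⇒ [8, 9, 9, 9, 9, 10, 8, 8]
9<10: swap(3,3), lo=4 mid=4 ⇒ [8, 9, 9, 9, 9, 10, 8, 8]
9<10: swap(4,4), lo=5 mid=5 ⇒ [8, 9, 9, 9, 9, 10, 8, 8]
10=10: mid=6
8<10: swap(5,6), lo=6 mid=7 ⇒ [8, 9, 9, 9, 9, 8, 10, 8]
8<10: swap(6,7), lo=7 mid=8 ⇒ [8, 9, 9, 9, 9, 8, 8, 10]
done. lo=7 hi=7; nums=[8, 9, 9, 9, 9, 8, 8, 10]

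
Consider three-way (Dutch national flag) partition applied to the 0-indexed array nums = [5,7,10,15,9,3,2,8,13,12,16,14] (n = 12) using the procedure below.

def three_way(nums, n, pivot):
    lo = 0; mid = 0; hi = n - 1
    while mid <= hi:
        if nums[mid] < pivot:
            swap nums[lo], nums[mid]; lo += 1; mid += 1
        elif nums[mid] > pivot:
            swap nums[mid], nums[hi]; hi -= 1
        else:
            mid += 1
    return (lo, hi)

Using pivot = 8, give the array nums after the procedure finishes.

lo=0 mid=0 hi=11
5<8: swap(0,0), lo=1 mid=1 ⇒ [5,7,10,15,9,3,2,8,13,12,16,14]
7<8: swap(1,1), lo=2 mid=2 ⇒ [5,7,10,15,9,3,2,8,13,12,16,14]
10>8: swap(2,11), hi=10 ⇒ [5,7,14,15,9,3,2,8,13,12,16,10]
14>8: swap(2,10), hi=9 ⇒ [5,7,16,15,9,3,2,8,13,12,14,10]
16>8: swap(2,9), hi=8 ⇒ [5,7,12,15,9,3,2,8,13,16,14,10]
12>8: swap(2,8), hi=7 ⇒ [5,7,13,15,9,3,2,8,12,16,14,10]
13>8: swap(2,7), hi=6 ⇒ [5,7,8,15,9,3,2,13,12,16,14,10]
8=8: mid=3
15>8: swap(3,6), hi=5 ⇒ [5,7,8,2,9,3,15,13,12,16,14,10]
2<8: swap(2,3), lo=3 mid=4 ⇒ [5,7,2,8,9,3,15,13,12,16,14,10]
9>8: swap(4,5), hi=4 ⇒ [5,7,2,8,3,9,15,13,12,16,14,10]
3<8: swap(3,4), lo=4 mid=5 ⇒ [5,7,2,3,8,9,15,13,12,16,14,10]
done. lo=4 hi=4; nums=[5,7,2,3,8,9,15,13,12,16,14,10]

[5,7,2,3,8,9,15,13,12,16,14,10]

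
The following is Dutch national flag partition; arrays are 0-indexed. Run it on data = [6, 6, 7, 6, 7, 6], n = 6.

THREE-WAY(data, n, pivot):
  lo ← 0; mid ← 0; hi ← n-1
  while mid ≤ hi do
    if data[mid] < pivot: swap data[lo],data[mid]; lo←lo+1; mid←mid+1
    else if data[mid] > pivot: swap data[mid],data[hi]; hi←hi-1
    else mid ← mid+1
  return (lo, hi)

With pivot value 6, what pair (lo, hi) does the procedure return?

pivot = 6; lo=0, mid=0, hi=5
data[mid]=6=6: mid=1
data[mid]=6=6: mid=2
data[mid]=7>6: swap data[2],data[5]; hi=4 → [6, 6, 6, 6, 7, 7]
data[mid]=6=6: mid=3
data[mid]=6=6: mid=4
data[mid]=7>6: swap data[4],data[4]; hi=3 → [6, 6, 6, 6, 7, 7]
end: lo=0, hi=3; data = [6, 6, 6, 6, 7, 7]

(0, 3)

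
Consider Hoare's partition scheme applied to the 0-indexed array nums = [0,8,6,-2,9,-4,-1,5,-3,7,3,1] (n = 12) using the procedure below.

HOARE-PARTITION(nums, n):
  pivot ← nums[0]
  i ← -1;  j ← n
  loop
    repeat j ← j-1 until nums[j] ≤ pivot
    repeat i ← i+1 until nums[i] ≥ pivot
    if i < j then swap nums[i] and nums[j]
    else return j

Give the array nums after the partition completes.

pivot=0
j stops at 8 (-3), i stops at 0 (0); swap ⇒ [-3,8,6,-2,9,-4,-1,5,0,7,3,1]
j stops at 6 (-1), i stops at 1 (8); swap ⇒ [-3,-1,6,-2,9,-4,8,5,0,7,3,1]
j stops at 5 (-4), i stops at 2 (6); swap ⇒ [-3,-1,-4,-2,9,6,8,5,0,7,3,1]
j stops at 3, i stops at 4; i≥j ⇒ return 3. nums=[-3,-1,-4,-2,9,6,8,5,0,7,3,1]

[-3,-1,-4,-2,9,6,8,5,0,7,3,1]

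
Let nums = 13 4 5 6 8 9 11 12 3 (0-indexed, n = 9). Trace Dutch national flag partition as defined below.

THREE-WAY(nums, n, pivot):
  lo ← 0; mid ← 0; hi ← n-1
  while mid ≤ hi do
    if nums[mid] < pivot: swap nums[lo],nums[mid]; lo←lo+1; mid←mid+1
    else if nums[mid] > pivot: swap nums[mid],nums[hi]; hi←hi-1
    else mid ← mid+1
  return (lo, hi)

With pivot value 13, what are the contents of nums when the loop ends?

pivot = 13; lo=0, mid=0, hi=8
nums[mid]=13=13: mid=1
nums[mid]=4<13: swap nums[0],nums[1]; lo=1,mid=2 → 4 13 5 6 8 9 11 12 3
nums[mid]=5<13: swap nums[1],nums[2]; lo=2,mid=3 → 4 5 13 6 8 9 11 12 3
nums[mid]=6<13: swap nums[2],nums[3]; lo=3,mid=4 → 4 5 6 13 8 9 11 12 3
nums[mid]=8<13: swap nums[3],nums[4]; lo=4,mid=5 → 4 5 6 8 13 9 11 12 3
nums[mid]=9<13: swap nums[4],nums[5]; lo=5,mid=6 → 4 5 6 8 9 13 11 12 3
nums[mid]=11<13: swap nums[5],nums[6]; lo=6,mid=7 → 4 5 6 8 9 11 13 12 3
nums[mid]=12<13: swap nums[6],nums[7]; lo=7,mid=8 → 4 5 6 8 9 11 12 13 3
nums[mid]=3<13: swap nums[7],nums[8]; lo=8,mid=9 → 4 5 6 8 9 11 12 3 13
end: lo=8, hi=8; nums = 4 5 6 8 9 11 12 3 13

4 5 6 8 9 11 12 3 13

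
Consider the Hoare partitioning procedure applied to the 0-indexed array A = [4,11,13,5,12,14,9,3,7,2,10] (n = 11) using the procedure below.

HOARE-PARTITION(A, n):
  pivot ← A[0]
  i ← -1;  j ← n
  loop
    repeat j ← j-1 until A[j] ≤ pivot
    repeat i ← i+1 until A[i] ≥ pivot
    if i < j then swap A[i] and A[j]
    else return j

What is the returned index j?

pivot = A[0] = 4; i = -1, j = 11
j→9 (A[9]=2≤4), i→0 (A[0]=4≥4); i<j, swap → [2,11,13,5,12,14,9,3,7,4,10]
j→7 (A[7]=3≤4), i→1 (A[1]=11≥4); i<j, swap → [2,3,13,5,12,14,9,11,7,4,10]
j→1, i→2; i≥j, return j=1. A = [2,3,13,5,12,14,9,11,7,4,10]

1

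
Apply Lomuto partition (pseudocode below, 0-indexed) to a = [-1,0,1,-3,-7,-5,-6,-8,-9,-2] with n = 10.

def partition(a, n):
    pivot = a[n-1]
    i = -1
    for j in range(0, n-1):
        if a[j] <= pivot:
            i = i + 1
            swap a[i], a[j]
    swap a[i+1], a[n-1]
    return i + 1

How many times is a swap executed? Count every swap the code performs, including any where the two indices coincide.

7

pivot = a[9] = -2; i = -1
j=0: a[0]=-1 > -2 → no swap
j=1: a[1]=0 > -2 → no swap
j=2: a[2]=1 > -2 → no swap
j=3: a[3]=-3 ≤ -2 → i=0, swap a[0],a[3] → [-3,0,1,-1,-7,-5,-6,-8,-9,-2]
j=4: a[4]=-7 ≤ -2 → i=1, swap a[1],a[4] → [-3,-7,1,-1,0,-5,-6,-8,-9,-2]
j=5: a[5]=-5 ≤ -2 → i=2, swap a[2],a[5] → [-3,-7,-5,-1,0,1,-6,-8,-9,-2]
j=6: a[6]=-6 ≤ -2 → i=3, swap a[3],a[6] → [-3,-7,-5,-6,0,1,-1,-8,-9,-2]
j=7: a[7]=-8 ≤ -2 → i=4, swap a[4],a[7] → [-3,-7,-5,-6,-8,1,-1,0,-9,-2]
j=8: a[8]=-9 ≤ -2 → i=5, swap a[5],a[8] → [-3,-7,-5,-6,-8,-9,-1,0,1,-2]
final swap a[6],a[9] → [-3,-7,-5,-6,-8,-9,-2,0,1,-1]; return 6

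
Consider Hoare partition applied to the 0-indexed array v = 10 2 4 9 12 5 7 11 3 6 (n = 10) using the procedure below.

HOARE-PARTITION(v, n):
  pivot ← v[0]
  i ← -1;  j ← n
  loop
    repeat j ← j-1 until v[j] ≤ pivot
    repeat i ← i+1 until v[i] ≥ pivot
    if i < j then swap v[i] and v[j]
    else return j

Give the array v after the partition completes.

pivot = v[0] = 10; i = -1, j = 10
j→9 (v[9]=6≤10), i→0 (v[0]=10≥10); i<j, swap → 6 2 4 9 12 5 7 11 3 10
j→8 (v[8]=3≤10), i→4 (v[4]=12≥10); i<j, swap → 6 2 4 9 3 5 7 11 12 10
j→6, i→7; i≥j, return j=6. v = 6 2 4 9 3 5 7 11 12 10

6 2 4 9 3 5 7 11 12 10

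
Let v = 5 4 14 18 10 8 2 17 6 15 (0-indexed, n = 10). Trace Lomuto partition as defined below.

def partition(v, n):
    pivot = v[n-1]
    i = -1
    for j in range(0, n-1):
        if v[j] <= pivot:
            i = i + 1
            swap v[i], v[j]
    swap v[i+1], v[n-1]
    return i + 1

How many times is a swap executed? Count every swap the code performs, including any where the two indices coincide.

8

pivot=15, i=-1
j=0: 5≤15, i=0, swap(0,0) ⇒ 5 4 14 18 10 8 2 17 6 15
j=1: 4≤15, i=1, swap(1,1) ⇒ 5 4 14 18 10 8 2 17 6 15
j=2: 14≤15, i=2, swap(2,2) ⇒ 5 4 14 18 10 8 2 17 6 15
j=3: 18>15, skip
j=4: 10≤15, i=3, swap(3,4) ⇒ 5 4 14 10 18 8 2 17 6 15
j=5: 8≤15, i=4, swap(4,5) ⇒ 5 4 14 10 8 18 2 17 6 15
j=6: 2≤15, i=5, swap(5,6) ⇒ 5 4 14 10 8 2 18 17 6 15
j=7: 17>15, skip
j=8: 6≤15, i=6, swap(6,8) ⇒ 5 4 14 10 8 2 6 17 18 15
swap(7,9) ⇒ 5 4 14 10 8 2 6 15 18 17; return 7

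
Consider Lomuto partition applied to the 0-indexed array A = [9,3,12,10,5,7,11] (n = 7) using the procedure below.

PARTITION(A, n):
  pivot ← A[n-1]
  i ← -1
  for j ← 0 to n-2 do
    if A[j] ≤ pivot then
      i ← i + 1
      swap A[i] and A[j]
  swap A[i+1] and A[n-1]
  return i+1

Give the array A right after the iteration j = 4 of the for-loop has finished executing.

[9,3,10,5,12,7,11]

pivot=11, i=-1
j=0: 9≤11, i=0, swap(0,0) ⇒ [9,3,12,10,5,7,11]
j=1: 3≤11, i=1, swap(1,1) ⇒ [9,3,12,10,5,7,11]
j=2: 12>11, skip
j=3: 10≤11, i=2, swap(2,3) ⇒ [9,3,10,12,5,7,11]
j=4: 5≤11, i=3, swap(3,4) ⇒ [9,3,10,5,12,7,11]
(after j=4) A = [9,3,10,5,12,7,11]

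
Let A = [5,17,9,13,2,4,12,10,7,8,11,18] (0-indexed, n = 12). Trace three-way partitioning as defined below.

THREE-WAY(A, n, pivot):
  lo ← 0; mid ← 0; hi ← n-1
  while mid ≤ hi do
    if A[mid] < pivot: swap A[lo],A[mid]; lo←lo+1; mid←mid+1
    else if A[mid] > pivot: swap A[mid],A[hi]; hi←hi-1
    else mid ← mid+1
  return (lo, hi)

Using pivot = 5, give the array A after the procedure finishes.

[4,2,5,13,9,12,10,7,8,11,18,17]

lo=0 mid=0 hi=11
5=5: mid=1
17>5: swap(1,11), hi=10 ⇒ [5,18,9,13,2,4,12,10,7,8,11,17]
18>5: swap(1,10), hi=9 ⇒ [5,11,9,13,2,4,12,10,7,8,18,17]
11>5: swap(1,9), hi=8 ⇒ [5,8,9,13,2,4,12,10,7,11,18,17]
8>5: swap(1,8), hi=7 ⇒ [5,7,9,13,2,4,12,10,8,11,18,17]
7>5: swap(1,7), hi=6 ⇒ [5,10,9,13,2,4,12,7,8,11,18,17]
10>5: swap(1,6), hi=5 ⇒ [5,12,9,13,2,4,10,7,8,11,18,17]
12>5: swap(1,5), hi=4 ⇒ [5,4,9,13,2,12,10,7,8,11,18,17]
4<5: swap(0,1), lo=1 mid=2 ⇒ [4,5,9,13,2,12,10,7,8,11,18,17]
9>5: swap(2,4), hi=3 ⇒ [4,5,2,13,9,12,10,7,8,11,18,17]
2<5: swap(1,2), lo=2 mid=3 ⇒ [4,2,5,13,9,12,10,7,8,11,18,17]
13>5: swap(3,3), hi=2 ⇒ [4,2,5,13,9,12,10,7,8,11,18,17]
done. lo=2 hi=2; A=[4,2,5,13,9,12,10,7,8,11,18,17]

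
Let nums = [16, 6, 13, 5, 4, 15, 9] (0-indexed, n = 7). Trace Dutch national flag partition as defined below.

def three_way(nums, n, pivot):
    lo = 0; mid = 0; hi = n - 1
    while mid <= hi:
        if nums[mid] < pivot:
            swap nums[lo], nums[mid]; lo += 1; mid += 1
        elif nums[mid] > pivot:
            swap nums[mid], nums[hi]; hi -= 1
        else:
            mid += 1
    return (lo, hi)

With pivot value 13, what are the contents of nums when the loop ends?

[9, 6, 5, 4, 13, 15, 16]

pivot = 13; lo=0, mid=0, hi=6
nums[mid]=16>13: swap nums[0],nums[6]; hi=5 → [9, 6, 13, 5, 4, 15, 16]
nums[mid]=9<13: swap nums[0],nums[0]; lo=1,mid=1 → [9, 6, 13, 5, 4, 15, 16]
nums[mid]=6<13: swap nums[1],nums[1]; lo=2,mid=2 → [9, 6, 13, 5, 4, 15, 16]
nums[mid]=13=13: mid=3
nums[mid]=5<13: swap nums[2],nums[3]; lo=3,mid=4 → [9, 6, 5, 13, 4, 15, 16]
nums[mid]=4<13: swap nums[3],nums[4]; lo=4,mid=5 → [9, 6, 5, 4, 13, 15, 16]
nums[mid]=15>13: swap nums[5],nums[5]; hi=4 → [9, 6, 5, 4, 13, 15, 16]
end: lo=4, hi=4; nums = [9, 6, 5, 4, 13, 15, 16]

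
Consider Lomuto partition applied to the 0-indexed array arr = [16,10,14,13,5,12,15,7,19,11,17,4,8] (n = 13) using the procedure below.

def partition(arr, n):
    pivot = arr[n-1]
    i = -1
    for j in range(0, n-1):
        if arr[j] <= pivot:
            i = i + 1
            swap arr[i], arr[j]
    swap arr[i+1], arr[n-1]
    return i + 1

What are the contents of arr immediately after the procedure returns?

[5,7,4,8,16,12,15,10,19,11,17,14,13]

pivot = arr[12] = 8; i = -1
j=0: arr[0]=16 > 8 → no swap
j=1: arr[1]=10 > 8 → no swap
j=2: arr[2]=14 > 8 → no swap
j=3: arr[3]=13 > 8 → no swap
j=4: arr[4]=5 ≤ 8 → i=0, swap arr[0],arr[4] → [5,10,14,13,16,12,15,7,19,11,17,4,8]
j=5: arr[5]=12 > 8 → no swap
j=6: arr[6]=15 > 8 → no swap
j=7: arr[7]=7 ≤ 8 → i=1, swap arr[1],arr[7] → [5,7,14,13,16,12,15,10,19,11,17,4,8]
j=8: arr[8]=19 > 8 → no swap
j=9: arr[9]=11 > 8 → no swap
j=10: arr[10]=17 > 8 → no swap
j=11: arr[11]=4 ≤ 8 → i=2, swap arr[2],arr[11] → [5,7,4,13,16,12,15,10,19,11,17,14,8]
final swap arr[3],arr[12] → [5,7,4,8,16,12,15,10,19,11,17,14,13]; return 3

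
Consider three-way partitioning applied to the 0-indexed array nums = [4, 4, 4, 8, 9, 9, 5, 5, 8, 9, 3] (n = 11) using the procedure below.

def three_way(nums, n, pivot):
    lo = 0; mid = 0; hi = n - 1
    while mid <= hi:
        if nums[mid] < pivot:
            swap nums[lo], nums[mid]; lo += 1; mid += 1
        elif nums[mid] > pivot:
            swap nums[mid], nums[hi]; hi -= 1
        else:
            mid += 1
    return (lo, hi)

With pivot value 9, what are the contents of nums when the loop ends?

[4, 4, 4, 8, 5, 5, 8, 3, 9, 9, 9]

pivot = 9; lo=0, mid=0, hi=10
nums[mid]=4<9: swap nums[0],nums[0]; lo=1,mid=1 → [4, 4, 4, 8, 9, 9, 5, 5, 8, 9, 3]
nums[mid]=4<9: swap nums[1],nums[1]; lo=2,mid=2 → [4, 4, 4, 8, 9, 9, 5, 5, 8, 9, 3]
nums[mid]=4<9: swap nums[2],nums[2]; lo=3,mid=3 → [4, 4, 4, 8, 9, 9, 5, 5, 8, 9, 3]
nums[mid]=8<9: swap nums[3],nums[3]; lo=4,mid=4 → [4, 4, 4, 8, 9, 9, 5, 5, 8, 9, 3]
nums[mid]=9=9: mid=5
nums[mid]=9=9: mid=6
nums[mid]=5<9: swap nums[4],nums[6]; lo=5,mid=7 → [4, 4, 4, 8, 5, 9, 9, 5, 8, 9, 3]
nums[mid]=5<9: swap nums[5],nums[7]; lo=6,mid=8 → [4, 4, 4, 8, 5, 5, 9, 9, 8, 9, 3]
nums[mid]=8<9: swap nums[6],nums[8]; lo=7,mid=9 → [4, 4, 4, 8, 5, 5, 8, 9, 9, 9, 3]
nums[mid]=9=9: mid=10
nums[mid]=3<9: swap nums[7],nums[10]; lo=8,mid=11 → [4, 4, 4, 8, 5, 5, 8, 3, 9, 9, 9]
end: lo=8, hi=10; nums = [4, 4, 4, 8, 5, 5, 8, 3, 9, 9, 9]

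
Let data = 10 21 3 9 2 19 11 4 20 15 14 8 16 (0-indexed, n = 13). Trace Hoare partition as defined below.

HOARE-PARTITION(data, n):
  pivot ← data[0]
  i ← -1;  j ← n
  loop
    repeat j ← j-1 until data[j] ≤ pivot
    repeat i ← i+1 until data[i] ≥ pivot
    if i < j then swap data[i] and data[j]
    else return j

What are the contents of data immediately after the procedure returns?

8 4 3 9 2 19 11 21 20 15 14 10 16

pivot=10
j stops at 11 (8), i stops at 0 (10); swap ⇒ 8 21 3 9 2 19 11 4 20 15 14 10 16
j stops at 7 (4), i stops at 1 (21); swap ⇒ 8 4 3 9 2 19 11 21 20 15 14 10 16
j stops at 4, i stops at 5; i≥j ⇒ return 4. data=8 4 3 9 2 19 11 21 20 15 14 10 16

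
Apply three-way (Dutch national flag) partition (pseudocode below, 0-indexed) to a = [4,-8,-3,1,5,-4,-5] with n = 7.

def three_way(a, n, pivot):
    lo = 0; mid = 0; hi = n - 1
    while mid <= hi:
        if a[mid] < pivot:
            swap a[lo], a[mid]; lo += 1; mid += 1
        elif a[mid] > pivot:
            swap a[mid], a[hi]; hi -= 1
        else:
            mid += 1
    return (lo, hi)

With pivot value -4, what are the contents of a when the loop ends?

[-5,-8,-4,5,1,-3,4]

lo=0 mid=0 hi=6
4>-4: swap(0,6), hi=5 ⇒ [-5,-8,-3,1,5,-4,4]
-5<-4: swap(0,0), lo=1 mid=1 ⇒ [-5,-8,-3,1,5,-4,4]
-8<-4: swap(1,1), lo=2 mid=2 ⇒ [-5,-8,-3,1,5,-4,4]
-3>-4: swap(2,5), hi=4 ⇒ [-5,-8,-4,1,5,-3,4]
-4=-4: mid=3
1>-4: swap(3,4), hi=3 ⇒ [-5,-8,-4,5,1,-3,4]
5>-4: swap(3,3), hi=2 ⇒ [-5,-8,-4,5,1,-3,4]
done. lo=2 hi=2; a=[-5,-8,-4,5,1,-3,4]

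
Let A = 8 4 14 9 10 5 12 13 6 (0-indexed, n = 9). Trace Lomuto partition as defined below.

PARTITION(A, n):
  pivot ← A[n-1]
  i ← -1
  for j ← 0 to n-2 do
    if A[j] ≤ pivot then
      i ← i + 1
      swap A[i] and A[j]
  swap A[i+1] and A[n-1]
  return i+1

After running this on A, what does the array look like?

pivot = A[8] = 6; i = -1
j=0: A[0]=8 > 6 → no swap
j=1: A[1]=4 ≤ 6 → i=0, swap A[0],A[1] → 4 8 14 9 10 5 12 13 6
j=2: A[2]=14 > 6 → no swap
j=3: A[3]=9 > 6 → no swap
j=4: A[4]=10 > 6 → no swap
j=5: A[5]=5 ≤ 6 → i=1, swap A[1],A[5] → 4 5 14 9 10 8 12 13 6
j=6: A[6]=12 > 6 → no swap
j=7: A[7]=13 > 6 → no swap
final swap A[2],A[8] → 4 5 6 9 10 8 12 13 14; return 2

4 5 6 9 10 8 12 13 14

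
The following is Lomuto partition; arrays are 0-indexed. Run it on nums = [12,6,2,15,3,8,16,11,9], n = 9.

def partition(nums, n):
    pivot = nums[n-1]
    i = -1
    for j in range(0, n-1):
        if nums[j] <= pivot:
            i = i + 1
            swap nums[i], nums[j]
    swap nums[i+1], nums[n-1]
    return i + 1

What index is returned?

4

pivot = nums[8] = 9; i = -1
j=0: nums[0]=12 > 9 → no swap
j=1: nums[1]=6 ≤ 9 → i=0, swap nums[0],nums[1] → [6,12,2,15,3,8,16,11,9]
j=2: nums[2]=2 ≤ 9 → i=1, swap nums[1],nums[2] → [6,2,12,15,3,8,16,11,9]
j=3: nums[3]=15 > 9 → no swap
j=4: nums[4]=3 ≤ 9 → i=2, swap nums[2],nums[4] → [6,2,3,15,12,8,16,11,9]
j=5: nums[5]=8 ≤ 9 → i=3, swap nums[3],nums[5] → [6,2,3,8,12,15,16,11,9]
j=6: nums[6]=16 > 9 → no swap
j=7: nums[7]=11 > 9 → no swap
final swap nums[4],nums[8] → [6,2,3,8,9,15,16,11,12]; return 4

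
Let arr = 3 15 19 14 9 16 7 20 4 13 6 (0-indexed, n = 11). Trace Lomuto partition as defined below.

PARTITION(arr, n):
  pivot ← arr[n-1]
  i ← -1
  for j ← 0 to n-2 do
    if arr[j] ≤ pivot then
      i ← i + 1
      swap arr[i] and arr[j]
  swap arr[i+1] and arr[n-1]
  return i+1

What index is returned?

pivot = arr[10] = 6; i = -1
j=0: arr[0]=3 ≤ 6 → i=0, swap arr[0],arr[0] (no change) → 3 15 19 14 9 16 7 20 4 13 6
j=1: arr[1]=15 > 6 → no swap
j=2: arr[2]=19 > 6 → no swap
j=3: arr[3]=14 > 6 → no swap
j=4: arr[4]=9 > 6 → no swap
j=5: arr[5]=16 > 6 → no swap
j=6: arr[6]=7 > 6 → no swap
j=7: arr[7]=20 > 6 → no swap
j=8: arr[8]=4 ≤ 6 → i=1, swap arr[1],arr[8] → 3 4 19 14 9 16 7 20 15 13 6
j=9: arr[9]=13 > 6 → no swap
final swap arr[2],arr[10] → 3 4 6 14 9 16 7 20 15 13 19; return 2

2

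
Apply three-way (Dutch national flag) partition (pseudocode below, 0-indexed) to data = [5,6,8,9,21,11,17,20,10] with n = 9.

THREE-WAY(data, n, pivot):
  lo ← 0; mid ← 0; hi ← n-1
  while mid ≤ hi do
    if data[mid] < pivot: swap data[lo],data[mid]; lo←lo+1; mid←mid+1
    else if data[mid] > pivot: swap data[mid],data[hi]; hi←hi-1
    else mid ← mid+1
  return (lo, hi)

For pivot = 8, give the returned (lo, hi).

(2, 2)

lo=0 mid=0 hi=8
5<8: swap(0,0), lo=1 mid=1 ⇒ [5,6,8,9,21,11,17,20,10]
6<8: swap(1,1), lo=2 mid=2 ⇒ [5,6,8,9,21,11,17,20,10]
8=8: mid=3
9>8: swap(3,8), hi=7 ⇒ [5,6,8,10,21,11,17,20,9]
10>8: swap(3,7), hi=6 ⇒ [5,6,8,20,21,11,17,10,9]
20>8: swap(3,6), hi=5 ⇒ [5,6,8,17,21,11,20,10,9]
17>8: swap(3,5), hi=4 ⇒ [5,6,8,11,21,17,20,10,9]
11>8: swap(3,4), hi=3 ⇒ [5,6,8,21,11,17,20,10,9]
21>8: swap(3,3), hi=2 ⇒ [5,6,8,21,11,17,20,10,9]
done. lo=2 hi=2; data=[5,6,8,21,11,17,20,10,9]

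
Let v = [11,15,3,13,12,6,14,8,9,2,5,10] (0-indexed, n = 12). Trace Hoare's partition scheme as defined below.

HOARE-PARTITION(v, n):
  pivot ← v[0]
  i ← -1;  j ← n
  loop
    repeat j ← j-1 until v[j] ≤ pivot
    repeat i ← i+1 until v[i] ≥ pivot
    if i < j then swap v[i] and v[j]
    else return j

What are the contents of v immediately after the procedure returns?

[10,5,3,2,9,6,8,14,12,13,15,11]

pivot = v[0] = 11; i = -1, j = 12
j→11 (v[11]=10≤11), i→0 (v[0]=11≥11); i<j, swap → [10,15,3,13,12,6,14,8,9,2,5,11]
j→10 (v[10]=5≤11), i→1 (v[1]=15≥11); i<j, swap → [10,5,3,13,12,6,14,8,9,2,15,11]
j→9 (v[9]=2≤11), i→3 (v[3]=13≥11); i<j, swap → [10,5,3,2,12,6,14,8,9,13,15,11]
j→8 (v[8]=9≤11), i→4 (v[4]=12≥11); i<j, swap → [10,5,3,2,9,6,14,8,12,13,15,11]
j→7 (v[7]=8≤11), i→6 (v[6]=14≥11); i<j, swap → [10,5,3,2,9,6,8,14,12,13,15,11]
j→6, i→7; i≥j, return j=6. v = [10,5,3,2,9,6,8,14,12,13,15,11]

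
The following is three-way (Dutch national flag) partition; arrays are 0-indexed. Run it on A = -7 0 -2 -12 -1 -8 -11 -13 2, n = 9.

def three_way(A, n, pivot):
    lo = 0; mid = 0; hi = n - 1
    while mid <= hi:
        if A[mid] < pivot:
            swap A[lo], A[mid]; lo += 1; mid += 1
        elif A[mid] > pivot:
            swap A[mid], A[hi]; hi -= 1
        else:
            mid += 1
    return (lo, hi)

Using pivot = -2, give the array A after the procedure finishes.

-7 -13 -12 -11 -8 -2 -1 2 0

lo=0 mid=0 hi=8
-7<-2: swap(0,0), lo=1 mid=1 ⇒ -7 0 -2 -12 -1 -8 -11 -13 2
0>-2: swap(1,8), hi=7 ⇒ -7 2 -2 -12 -1 -8 -11 -13 0
2>-2: swap(1,7), hi=6 ⇒ -7 -13 -2 -12 -1 -8 -11 2 0
-13<-2: swap(1,1), lo=2 mid=2 ⇒ -7 -13 -2 -12 -1 -8 -11 2 0
-2=-2: mid=3
-12<-2: swap(2,3), lo=3 mid=4 ⇒ -7 -13 -12 -2 -1 -8 -11 2 0
-1>-2: swap(4,6), hi=5 ⇒ -7 -13 -12 -2 -11 -8 -1 2 0
-11<-2: swap(3,4), lo=4 mid=5 ⇒ -7 -13 -12 -11 -2 -8 -1 2 0
-8<-2: swap(4,5), lo=5 mid=6 ⇒ -7 -13 -12 -11 -8 -2 -1 2 0
done. lo=5 hi=5; A=-7 -13 -12 -11 -8 -2 -1 2 0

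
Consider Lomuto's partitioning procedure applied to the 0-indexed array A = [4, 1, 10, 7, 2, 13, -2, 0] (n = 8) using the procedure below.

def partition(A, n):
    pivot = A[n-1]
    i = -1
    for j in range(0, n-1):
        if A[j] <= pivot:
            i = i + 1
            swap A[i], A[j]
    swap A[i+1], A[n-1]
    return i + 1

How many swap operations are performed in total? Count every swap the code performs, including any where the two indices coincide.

2

pivot=0, i=-1
j=0: 4>0, skip
j=1: 1>0, skip
j=2: 10>0, skip
j=3: 7>0, skip
j=4: 2>0, skip
j=5: 13>0, skip
j=6: -2≤0, i=0, swap(0,6) ⇒ [-2, 1, 10, 7, 2, 13, 4, 0]
swap(1,7) ⇒ [-2, 0, 10, 7, 2, 13, 4, 1]; return 1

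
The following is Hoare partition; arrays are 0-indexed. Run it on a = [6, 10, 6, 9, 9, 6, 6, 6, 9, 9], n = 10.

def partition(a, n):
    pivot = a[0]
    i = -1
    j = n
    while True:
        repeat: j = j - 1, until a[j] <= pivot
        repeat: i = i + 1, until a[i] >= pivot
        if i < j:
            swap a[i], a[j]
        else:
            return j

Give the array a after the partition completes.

pivot=6
j stops at 7 (6), i stops at 0 (6); swap ⇒ [6, 10, 6, 9, 9, 6, 6, 6, 9, 9]
j stops at 6 (6), i stops at 1 (10); swap ⇒ [6, 6, 6, 9, 9, 6, 10, 6, 9, 9]
j stops at 5 (6), i stops at 2 (6); swap ⇒ [6, 6, 6, 9, 9, 6, 10, 6, 9, 9]
j stops at 2, i stops at 3; i≥j ⇒ return 2. a=[6, 6, 6, 9, 9, 6, 10, 6, 9, 9]

[6, 6, 6, 9, 9, 6, 10, 6, 9, 9]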